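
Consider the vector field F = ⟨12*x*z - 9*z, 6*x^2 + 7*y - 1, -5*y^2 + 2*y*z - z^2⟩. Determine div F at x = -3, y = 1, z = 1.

19

∂F₁/∂x = 12*z
∂F₂/∂y = 7
∂F₃/∂z = 2*y - 2*z
∇·F = 2*y + 10*z + 7
At (-3, 1, 1): 19.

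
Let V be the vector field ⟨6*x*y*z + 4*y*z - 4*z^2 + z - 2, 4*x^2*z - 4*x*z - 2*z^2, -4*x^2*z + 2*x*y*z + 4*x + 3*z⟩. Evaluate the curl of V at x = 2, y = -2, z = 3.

(∇×V)₁ = ∂V₃/∂y − ∂V₂/∂z = -4*x^2 + 2*x*z + 4*x + 4*z
(∇×V)₂ = ∂V₁/∂z − ∂V₃/∂x = 6*x*y + 8*x*z - 2*y*z + 4*y - 8*z - 3
(∇×V)₃ = ∂V₂/∂x − ∂V₁/∂y = 2*x*z - 8*z
∇×V = (-4*x^2 + 2*x*z + 4*x + 4*z, 6*x*y + 8*x*z - 2*y*z + 4*y - 8*z - 3, 2*x*z - 8*z)
At (2, -2, 3): (16, 1, -12).

(16, 1, -12)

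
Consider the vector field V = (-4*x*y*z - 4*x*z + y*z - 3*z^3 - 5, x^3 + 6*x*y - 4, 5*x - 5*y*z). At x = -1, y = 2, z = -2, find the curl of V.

(10, -27, 25)

(∇×V)₁ = ∂V₃/∂y − ∂V₂/∂z = -5*z
(∇×V)₂ = ∂V₁/∂z − ∂V₃/∂x = -4*x*y - 4*x + y - 9*z^2 - 5
(∇×V)₃ = ∂V₂/∂x − ∂V₁/∂y = 3*x^2 + 4*x*z + 6*y - z
∇×V = (-5*z, -4*x*y - 4*x + y - 9*z^2 - 5, 3*x^2 + 4*x*z + 6*y - z)
At (-1, 2, -2): (10, -27, 25).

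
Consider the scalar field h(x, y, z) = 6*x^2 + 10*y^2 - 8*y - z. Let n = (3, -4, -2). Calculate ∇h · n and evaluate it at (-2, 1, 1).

∂h/∂x = 12*x
∂h/∂y = 20*y - 8
∂h/∂z = -1
∇h at (-2, 1, 1) = (-24, 12, -1)
∇h · n = (-24)(3) + (12)(-4) + (-1)(-2) = -118

-118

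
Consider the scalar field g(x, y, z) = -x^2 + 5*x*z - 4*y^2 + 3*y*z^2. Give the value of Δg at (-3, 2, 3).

2

∂²g/∂x² = -2
∂²g/∂y² = -8
∂²g/∂z² = 6*y
∇²g = 6*y - 10
At (-3, 2, 3): 2.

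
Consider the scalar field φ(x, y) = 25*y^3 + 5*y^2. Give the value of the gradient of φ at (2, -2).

(0, 280)

∂φ/∂x = 0
∂φ/∂y = 75*y^2 + 10*y
∇φ = (0, 75*y^2 + 10*y)
At (2, -2): (0, 280).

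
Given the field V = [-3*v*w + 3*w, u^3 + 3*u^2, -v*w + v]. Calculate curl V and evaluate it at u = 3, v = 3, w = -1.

(∇×V)₁ = ∂V₃/∂v − ∂V₂/∂w = -w + 1
(∇×V)₂ = ∂V₁/∂w − ∂V₃/∂u = -3*v + 3
(∇×V)₃ = ∂V₂/∂u − ∂V₁/∂v = 3*u^2 + 6*u + 3*w
∇×V = (-w + 1, -3*v + 3, 3*u^2 + 6*u + 3*w)
At (3, 3, -1): (2, -6, 42).

(2, -6, 42)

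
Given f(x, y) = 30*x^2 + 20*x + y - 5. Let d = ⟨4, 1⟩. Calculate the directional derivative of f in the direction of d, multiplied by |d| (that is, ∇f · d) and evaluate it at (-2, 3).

-399

∂f/∂x = 60*x + 20
∂f/∂y = 1
∇f at (-2, 3) = (-100, 1)
∇f · d = (-100)(4) + (1)(1) = -399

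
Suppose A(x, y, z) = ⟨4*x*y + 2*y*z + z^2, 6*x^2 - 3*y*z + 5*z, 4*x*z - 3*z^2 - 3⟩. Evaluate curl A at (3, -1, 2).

(∇×A)₁ = ∂A₃/∂y − ∂A₂/∂z = 3*y - 5
(∇×A)₂ = ∂A₁/∂z − ∂A₃/∂x = 2*y - 2*z
(∇×A)₃ = ∂A₂/∂x − ∂A₁/∂y = 8*x - 2*z
∇×A = (3*y - 5, 2*y - 2*z, 8*x - 2*z)
At (3, -1, 2): (-8, -6, 20).

(-8, -6, 20)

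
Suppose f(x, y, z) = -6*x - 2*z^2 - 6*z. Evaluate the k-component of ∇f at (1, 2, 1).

(∇f)_3 = ∂f/∂z = -4*z - 6
At (1, 2, 1): -10.

-10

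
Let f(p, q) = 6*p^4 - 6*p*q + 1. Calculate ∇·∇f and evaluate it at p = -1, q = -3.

∂²f/∂p² = 72*p^2
∂²f/∂q² = 0
∇²f = 72*p^2
At (-1, -3): 72.

72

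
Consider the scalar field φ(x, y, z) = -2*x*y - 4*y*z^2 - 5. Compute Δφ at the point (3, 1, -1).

-8

∂²φ/∂x² = 0
∂²φ/∂y² = 0
∂²φ/∂z² = -8*y
∇²φ = -8*y
At (3, 1, -1): -8.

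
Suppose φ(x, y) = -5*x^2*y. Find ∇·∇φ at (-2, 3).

-30

∂²φ/∂x² = -10*y
∂²φ/∂y² = 0
∇²φ = -10*y
At (-2, 3): -30.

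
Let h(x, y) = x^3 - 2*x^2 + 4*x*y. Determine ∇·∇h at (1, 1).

2

∂²h/∂x² = 2*(3*x - 2)
∂²h/∂y² = 0
∇²h = 6*x - 4
At (1, 1): 2.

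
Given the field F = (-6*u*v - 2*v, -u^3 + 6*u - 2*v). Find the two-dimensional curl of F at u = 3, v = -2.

∂F₂/∂u = -3*u^2 + 6
∂F₁/∂v = -6*u - 2
Scalar curl = -3*u^2 + 6*u + 8
At (3, -2): -1.

-1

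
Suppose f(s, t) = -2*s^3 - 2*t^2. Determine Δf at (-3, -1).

∂²f/∂s² = -12*s
∂²f/∂t² = -4
∇²f = -12*s - 4
At (-3, -1): 32.

32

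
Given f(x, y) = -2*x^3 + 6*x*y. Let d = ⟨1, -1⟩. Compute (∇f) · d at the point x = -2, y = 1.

∂f/∂x = -6*x^2 + 6*y
∂f/∂y = 6*x
∇f at (-2, 1) = (-18, -12)
∇f · d = (-18)(1) + (-12)(-1) = -6

-6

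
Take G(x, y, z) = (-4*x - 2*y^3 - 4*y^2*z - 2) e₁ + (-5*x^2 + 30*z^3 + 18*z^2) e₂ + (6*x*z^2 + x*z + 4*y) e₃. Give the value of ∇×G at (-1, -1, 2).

(-428, -30, 0)

(∇×G)₁ = ∂G₃/∂y − ∂G₂/∂z = -90*z^2 - 36*z + 4
(∇×G)₂ = ∂G₁/∂z − ∂G₃/∂x = -4*y^2 - 6*z^2 - z
(∇×G)₃ = ∂G₂/∂x − ∂G₁/∂y = -10*x + 6*y^2 + 8*y*z
∇×G = (-90*z^2 - 36*z + 4, -4*y^2 - 6*z^2 - z, -10*x + 6*y^2 + 8*y*z)
At (-1, -1, 2): (-428, -30, 0).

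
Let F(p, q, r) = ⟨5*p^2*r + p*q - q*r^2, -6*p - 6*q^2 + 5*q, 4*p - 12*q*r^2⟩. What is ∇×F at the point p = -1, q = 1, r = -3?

(∇×F)₁ = ∂F₃/∂q − ∂F₂/∂r = -12*r^2
(∇×F)₂ = ∂F₁/∂r − ∂F₃/∂p = 5*p^2 - 2*q*r - 4
(∇×F)₃ = ∂F₂/∂p − ∂F₁/∂q = -p + r^2 - 6
∇×F = (-12*r^2, 5*p^2 - 2*q*r - 4, -p + r^2 - 6)
At (-1, 1, -3): (-108, 7, 4).

(-108, 7, 4)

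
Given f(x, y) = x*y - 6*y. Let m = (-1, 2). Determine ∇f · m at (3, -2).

∂f/∂x = y
∂f/∂y = x - 6
∇f at (3, -2) = (-2, -3)
∇f · m = (-2)(-1) + (-3)(2) = -4

-4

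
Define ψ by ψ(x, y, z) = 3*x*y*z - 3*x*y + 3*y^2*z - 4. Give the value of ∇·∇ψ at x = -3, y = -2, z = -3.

∂²ψ/∂x² = 0
∂²ψ/∂y² = 6*z
∂²ψ/∂z² = 0
∇²ψ = 6*z
At (-3, -2, -3): -18.

-18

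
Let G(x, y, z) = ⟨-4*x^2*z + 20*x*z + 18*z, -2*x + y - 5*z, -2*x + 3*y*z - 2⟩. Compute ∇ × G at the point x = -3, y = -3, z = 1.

(8, -76, -2)

(∇×G)₁ = ∂G₃/∂y − ∂G₂/∂z = 3*z + 5
(∇×G)₂ = ∂G₁/∂z − ∂G₃/∂x = -4*x^2 + 20*x + 20
(∇×G)₃ = ∂G₂/∂x − ∂G₁/∂y = -2
∇×G = (3*z + 5, -4*x^2 + 20*x + 20, -2)
At (-3, -3, 1): (8, -76, -2).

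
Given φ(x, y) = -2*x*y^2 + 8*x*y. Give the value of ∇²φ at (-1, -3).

4

∂²φ/∂x² = 0
∂²φ/∂y² = -4*x
∇²φ = -4*x
At (-1, -3): 4.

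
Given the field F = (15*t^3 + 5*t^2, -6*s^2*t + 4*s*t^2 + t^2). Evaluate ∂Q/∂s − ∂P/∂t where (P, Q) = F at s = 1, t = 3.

∂F₂/∂s = -12*s*t + 4*t^2
∂F₁/∂t = 45*t^2 + 10*t
Scalar curl = -12*s*t - 41*t^2 - 10*t
At (1, 3): -435.

-435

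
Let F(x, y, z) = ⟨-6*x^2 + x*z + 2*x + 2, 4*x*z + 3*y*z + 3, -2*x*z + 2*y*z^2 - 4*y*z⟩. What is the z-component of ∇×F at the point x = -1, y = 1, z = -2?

(∇×F)_3 = ∂F₂/∂x − ∂F₁/∂y
= 4*z − (0)
= 4*z
At (-1, 1, -2): -8.

-8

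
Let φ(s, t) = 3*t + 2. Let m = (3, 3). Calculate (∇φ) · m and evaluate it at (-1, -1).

9

∂φ/∂s = 0
∂φ/∂t = 3
∇φ at (-1, -1) = (0, 3)
∇φ · m = (0)(3) + (3)(3) = 9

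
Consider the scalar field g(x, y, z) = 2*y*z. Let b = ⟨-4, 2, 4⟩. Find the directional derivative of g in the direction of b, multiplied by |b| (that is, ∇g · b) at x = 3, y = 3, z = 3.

36

∂g/∂x = 0
∂g/∂y = 2*z
∂g/∂z = 2*y
∇g at (3, 3, 3) = (0, 6, 6)
∇g · b = (0)(-4) + (6)(2) + (6)(4) = 36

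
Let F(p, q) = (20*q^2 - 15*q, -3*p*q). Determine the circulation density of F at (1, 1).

∂F₂/∂p = -3*q
∂F₁/∂q = 40*q - 15
Scalar curl = -43*q + 15
At (1, 1): -28.

-28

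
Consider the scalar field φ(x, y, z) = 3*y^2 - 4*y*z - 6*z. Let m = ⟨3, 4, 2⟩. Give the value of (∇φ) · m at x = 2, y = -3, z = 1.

∂φ/∂x = 0
∂φ/∂y = 6*y - 4*z
∂φ/∂z = -4*y - 6
∇φ at (2, -3, 1) = (0, -22, 6)
∇φ · m = (0)(3) + (-22)(4) + (6)(2) = -76

-76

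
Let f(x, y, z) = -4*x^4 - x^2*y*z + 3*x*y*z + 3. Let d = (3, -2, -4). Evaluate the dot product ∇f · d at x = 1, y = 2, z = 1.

∂f/∂x = -16*x^3 - 2*x*y*z + 3*y*z
∂f/∂y = -x^2*z + 3*x*z
∂f/∂z = -x^2*y + 3*x*y
∇f at (1, 2, 1) = (-14, 2, 4)
∇f · d = (-14)(3) + (2)(-2) + (4)(-4) = -62

-62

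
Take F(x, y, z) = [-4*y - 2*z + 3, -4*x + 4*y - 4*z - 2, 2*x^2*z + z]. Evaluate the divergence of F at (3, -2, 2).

23

∂F₁/∂x = 0
∂F₂/∂y = 4
∂F₃/∂z = 2*x^2 + 1
∇·F = 2*x^2 + 5
At (3, -2, 2): 23.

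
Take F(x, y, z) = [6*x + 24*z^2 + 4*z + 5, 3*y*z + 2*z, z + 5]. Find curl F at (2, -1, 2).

(1, 100, 0)

(∇×F)₁ = ∂F₃/∂y − ∂F₂/∂z = -3*y - 2
(∇×F)₂ = ∂F₁/∂z − ∂F₃/∂x = 48*z + 4
(∇×F)₃ = ∂F₂/∂x − ∂F₁/∂y = 0
∇×F = (-3*y - 2, 48*z + 4, 0)
At (2, -1, 2): (1, 100, 0).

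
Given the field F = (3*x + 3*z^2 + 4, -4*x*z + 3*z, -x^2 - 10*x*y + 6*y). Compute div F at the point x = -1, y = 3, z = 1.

3

∂F₁/∂x = 3
∂F₂/∂y = 0
∂F₃/∂z = 0
∇·F = 3
At (-1, 3, 1): 3.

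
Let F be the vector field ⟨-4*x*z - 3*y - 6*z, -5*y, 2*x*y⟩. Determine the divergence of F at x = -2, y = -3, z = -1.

∂F₁/∂x = -4*z
∂F₂/∂y = -5
∂F₃/∂z = 0
∇·F = -4*z - 5
At (-2, -3, -1): -1.

-1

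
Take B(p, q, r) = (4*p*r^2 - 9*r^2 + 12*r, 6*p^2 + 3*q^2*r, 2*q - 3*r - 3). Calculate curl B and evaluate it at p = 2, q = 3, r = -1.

(-25, 14, 24)

(∇×B)₁ = ∂B₃/∂q − ∂B₂/∂r = -3*q^2 + 2
(∇×B)₂ = ∂B₁/∂r − ∂B₃/∂p = 8*p*r - 18*r + 12
(∇×B)₃ = ∂B₂/∂p − ∂B₁/∂q = 12*p
∇×B = (-3*q^2 + 2, 8*p*r - 18*r + 12, 12*p)
At (2, 3, -1): (-25, 14, 24).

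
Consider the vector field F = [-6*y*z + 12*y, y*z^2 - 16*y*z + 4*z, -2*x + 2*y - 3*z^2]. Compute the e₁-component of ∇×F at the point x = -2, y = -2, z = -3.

(∇×F)_1 = ∂F₃/∂y − ∂F₂/∂z
= 2 − (2*y*z - 16*y + 4)
= -2*y*z + 16*y - 2
At (-2, -2, -3): -46.

-46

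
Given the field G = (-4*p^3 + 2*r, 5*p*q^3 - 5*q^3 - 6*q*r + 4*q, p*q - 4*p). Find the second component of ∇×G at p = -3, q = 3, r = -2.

3

(∇×G)_2 = ∂G₁/∂r − ∂G₃/∂p
= 2 − (q - 4)
= -q + 6
At (-3, 3, -2): 3.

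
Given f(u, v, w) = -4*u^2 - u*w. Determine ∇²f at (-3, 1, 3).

-8

∂²f/∂u² = -8
∂²f/∂v² = 0
∂²f/∂w² = 0
∇²f = -8
At (-3, 1, 3): -8.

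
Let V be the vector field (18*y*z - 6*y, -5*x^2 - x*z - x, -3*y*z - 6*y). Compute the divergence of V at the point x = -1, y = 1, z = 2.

∂V₁/∂x = 0
∂V₂/∂y = 0
∂V₃/∂z = -3*y
∇·V = -3*y
At (-1, 1, 2): -3.

-3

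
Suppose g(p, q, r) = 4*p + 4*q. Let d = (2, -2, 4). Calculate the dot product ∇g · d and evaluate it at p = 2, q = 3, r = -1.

∂g/∂p = 4
∂g/∂q = 4
∂g/∂r = 0
∇g at (2, 3, -1) = (4, 4, 0)
∇g · d = (4)(2) + (4)(-2) + (0)(4) = 0

0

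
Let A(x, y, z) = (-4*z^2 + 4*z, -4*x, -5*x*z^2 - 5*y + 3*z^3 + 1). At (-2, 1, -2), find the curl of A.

(-5, 40, -4)

(∇×A)₁ = ∂A₃/∂y − ∂A₂/∂z = -5
(∇×A)₂ = ∂A₁/∂z − ∂A₃/∂x = 5*z^2 - 8*z + 4
(∇×A)₃ = ∂A₂/∂x − ∂A₁/∂y = -4
∇×A = (-5, 5*z^2 - 8*z + 4, -4)
At (-2, 1, -2): (-5, 40, -4).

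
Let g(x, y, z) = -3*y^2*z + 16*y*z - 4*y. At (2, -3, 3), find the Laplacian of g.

∂²g/∂x² = 0
∂²g/∂y² = -6*z
∂²g/∂z² = 0
∇²g = -6*z
At (2, -3, 3): -18.

-18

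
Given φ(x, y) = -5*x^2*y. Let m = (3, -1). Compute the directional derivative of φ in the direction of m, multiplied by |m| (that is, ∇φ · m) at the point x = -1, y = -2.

-55

∂φ/∂x = -10*x*y
∂φ/∂y = -5*x^2
∇φ at (-1, -2) = (-20, -5)
∇φ · m = (-20)(3) + (-5)(-1) = -55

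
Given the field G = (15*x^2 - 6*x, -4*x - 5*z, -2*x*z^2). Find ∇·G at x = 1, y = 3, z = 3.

12

∂G₁/∂x = 30*x - 6
∂G₂/∂y = 0
∂G₃/∂z = -4*x*z
∇·G = -4*x*z + 30*x - 6
At (1, 3, 3): 12.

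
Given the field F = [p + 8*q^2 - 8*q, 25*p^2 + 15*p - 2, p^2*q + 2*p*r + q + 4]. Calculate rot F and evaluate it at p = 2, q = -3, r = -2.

(5, 16, 171)

(∇×F)₁ = ∂F₃/∂q − ∂F₂/∂r = p^2 + 1
(∇×F)₂ = ∂F₁/∂r − ∂F₃/∂p = -2*p*q - 2*r
(∇×F)₃ = ∂F₂/∂p − ∂F₁/∂q = 50*p - 16*q + 23
∇×F = (p^2 + 1, -2*p*q - 2*r, 50*p - 16*q + 23)
At (2, -3, -2): (5, 16, 171).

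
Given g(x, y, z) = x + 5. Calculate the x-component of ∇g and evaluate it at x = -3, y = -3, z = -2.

1

(∇g)_1 = ∂g/∂x = 1
At (-3, -3, -2): 1.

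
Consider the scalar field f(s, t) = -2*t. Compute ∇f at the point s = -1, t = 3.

∂f/∂s = 0
∂f/∂t = -2
∇f = (0, -2)
At (-1, 3): (0, -2).

(0, -2)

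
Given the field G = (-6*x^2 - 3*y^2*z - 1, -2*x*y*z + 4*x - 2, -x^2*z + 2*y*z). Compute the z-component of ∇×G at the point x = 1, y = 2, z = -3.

(∇×G)_3 = ∂G₂/∂x − ∂G₁/∂y
= -2*y*z + 4 − (-6*y*z)
= 4*y*z + 4
At (1, 2, -3): -20.

-20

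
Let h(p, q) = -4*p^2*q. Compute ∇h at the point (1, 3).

(-24, -4)

∂h/∂p = -8*p*q
∂h/∂q = -4*p^2
∇h = (-8*p*q, -4*p^2)
At (1, 3): (-24, -4).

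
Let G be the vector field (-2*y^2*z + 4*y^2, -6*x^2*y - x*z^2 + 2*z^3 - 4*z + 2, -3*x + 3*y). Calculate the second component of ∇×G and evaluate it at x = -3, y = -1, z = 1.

(∇×G)_2 = ∂G₁/∂z − ∂G₃/∂x
= -2*y^2 − (-3)
= -2*y^2 + 3
At (-3, -1, 1): 1.

1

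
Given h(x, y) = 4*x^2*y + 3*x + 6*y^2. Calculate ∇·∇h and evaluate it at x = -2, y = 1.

∂²h/∂x² = 8*y
∂²h/∂y² = 12
∇²h = 8*y + 12
At (-2, 1): 20.

20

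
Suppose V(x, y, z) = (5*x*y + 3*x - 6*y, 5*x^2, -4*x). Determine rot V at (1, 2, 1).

(0, 4, 11)

(∇×V)₁ = ∂V₃/∂y − ∂V₂/∂z = 0
(∇×V)₂ = ∂V₁/∂z − ∂V₃/∂x = 4
(∇×V)₃ = ∂V₂/∂x − ∂V₁/∂y = 5*x + 6
∇×V = (0, 4, 5*x + 6)
At (1, 2, 1): (0, 4, 11).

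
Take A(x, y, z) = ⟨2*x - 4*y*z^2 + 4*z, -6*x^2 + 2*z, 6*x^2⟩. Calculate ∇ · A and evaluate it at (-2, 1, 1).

2

∂A₁/∂x = 2
∂A₂/∂y = 0
∂A₃/∂z = 0
∇·A = 2
At (-2, 1, 1): 2.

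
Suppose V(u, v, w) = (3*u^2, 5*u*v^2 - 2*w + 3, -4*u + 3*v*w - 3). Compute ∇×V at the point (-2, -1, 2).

(∇×V)₁ = ∂V₃/∂v − ∂V₂/∂w = 3*w + 2
(∇×V)₂ = ∂V₁/∂w − ∂V₃/∂u = 4
(∇×V)₃ = ∂V₂/∂u − ∂V₁/∂v = 5*v^2
∇×V = (3*w + 2, 4, 5*v^2)
At (-2, -1, 2): (8, 4, 5).

(8, 4, 5)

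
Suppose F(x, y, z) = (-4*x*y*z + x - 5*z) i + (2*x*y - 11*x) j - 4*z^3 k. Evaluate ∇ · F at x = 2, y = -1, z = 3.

∂F₁/∂x = -4*y*z + 1
∂F₂/∂y = 2*x
∂F₃/∂z = -12*z^2
∇·F = 2*x - 4*y*z - 12*z^2 + 1
At (2, -1, 3): -91.

-91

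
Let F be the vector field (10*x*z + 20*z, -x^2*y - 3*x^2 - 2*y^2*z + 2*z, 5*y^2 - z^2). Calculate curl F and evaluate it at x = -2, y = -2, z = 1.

(-14, 0, 4)

(∇×F)₁ = ∂F₃/∂y − ∂F₂/∂z = 2*y^2 + 10*y - 2
(∇×F)₂ = ∂F₁/∂z − ∂F₃/∂x = 10*x + 20
(∇×F)₃ = ∂F₂/∂x − ∂F₁/∂y = -2*x*y - 6*x
∇×F = (2*y^2 + 10*y - 2, 10*x + 20, -2*x*y - 6*x)
At (-2, -2, 1): (-14, 0, 4).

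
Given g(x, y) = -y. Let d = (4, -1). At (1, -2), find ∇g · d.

∂g/∂x = 0
∂g/∂y = -1
∇g at (1, -2) = (0, -1)
∇g · d = (0)(4) + (-1)(-1) = 1

1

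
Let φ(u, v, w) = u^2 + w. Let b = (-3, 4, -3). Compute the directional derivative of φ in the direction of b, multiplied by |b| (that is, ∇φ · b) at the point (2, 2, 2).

∂φ/∂u = 2*u
∂φ/∂v = 0
∂φ/∂w = 1
∇φ at (2, 2, 2) = (4, 0, 1)
∇φ · b = (4)(-3) + (0)(4) + (1)(-3) = -15

-15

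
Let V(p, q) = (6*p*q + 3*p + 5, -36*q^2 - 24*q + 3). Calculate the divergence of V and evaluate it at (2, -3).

177

∂V₁/∂p = 6*q + 3
∂V₂/∂q = -72*q - 24
∇·V = -66*q - 21
At (2, -3): 177.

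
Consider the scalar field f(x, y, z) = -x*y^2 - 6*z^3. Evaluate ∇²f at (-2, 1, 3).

∂²f/∂x² = 0
∂²f/∂y² = -2*x
∂²f/∂z² = -36*z
∇²f = -2*x - 36*z
At (-2, 1, 3): -104.

-104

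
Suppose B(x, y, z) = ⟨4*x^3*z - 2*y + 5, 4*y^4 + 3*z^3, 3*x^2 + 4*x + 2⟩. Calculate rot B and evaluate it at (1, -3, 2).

(-36, -6, 2)

(∇×B)₁ = ∂B₃/∂y − ∂B₂/∂z = -9*z^2
(∇×B)₂ = ∂B₁/∂z − ∂B₃/∂x = 4*x^3 - 6*x - 4
(∇×B)₃ = ∂B₂/∂x − ∂B₁/∂y = 2
∇×B = (-9*z^2, 4*x^3 - 6*x - 4, 2)
At (1, -3, 2): (-36, -6, 2).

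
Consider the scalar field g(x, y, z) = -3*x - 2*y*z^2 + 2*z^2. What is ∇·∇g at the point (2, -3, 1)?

16

∂²g/∂x² = 0
∂²g/∂y² = 0
∂²g/∂z² = 4*(-y + 1)
∇²g = -4*y + 4
At (2, -3, 1): 16.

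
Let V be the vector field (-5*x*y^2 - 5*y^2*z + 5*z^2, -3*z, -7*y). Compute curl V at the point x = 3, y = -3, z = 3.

(-4, -15, -180)

(∇×V)₁ = ∂V₃/∂y − ∂V₂/∂z = -4
(∇×V)₂ = ∂V₁/∂z − ∂V₃/∂x = -5*y^2 + 10*z
(∇×V)₃ = ∂V₂/∂x − ∂V₁/∂y = 10*x*y + 10*y*z
∇×V = (-4, -5*y^2 + 10*z, 10*x*y + 10*y*z)
At (3, -3, 3): (-4, -15, -180).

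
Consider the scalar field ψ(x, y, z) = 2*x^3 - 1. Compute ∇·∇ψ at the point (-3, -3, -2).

∂²ψ/∂x² = 12*x
∂²ψ/∂y² = 0
∂²ψ/∂z² = 0
∇²ψ = 12*x
At (-3, -3, -2): -36.

-36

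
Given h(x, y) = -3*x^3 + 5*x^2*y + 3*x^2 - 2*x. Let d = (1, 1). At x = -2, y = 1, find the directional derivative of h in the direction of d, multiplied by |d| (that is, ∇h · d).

∂h/∂x = -9*x^2 + 10*x*y + 6*x - 2
∂h/∂y = 5*x^2
∇h at (-2, 1) = (-70, 20)
∇h · d = (-70)(1) + (20)(1) = -50

-50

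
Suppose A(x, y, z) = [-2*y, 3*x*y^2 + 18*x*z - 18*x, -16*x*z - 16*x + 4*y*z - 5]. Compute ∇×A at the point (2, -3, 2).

(-28, 48, 47)

(∇×A)₁ = ∂A₃/∂y − ∂A₂/∂z = -18*x + 4*z
(∇×A)₂ = ∂A₁/∂z − ∂A₃/∂x = 16*z + 16
(∇×A)₃ = ∂A₂/∂x − ∂A₁/∂y = 3*y^2 + 18*z - 16
∇×A = (-18*x + 4*z, 16*z + 16, 3*y^2 + 18*z - 16)
At (2, -3, 2): (-28, 48, 47).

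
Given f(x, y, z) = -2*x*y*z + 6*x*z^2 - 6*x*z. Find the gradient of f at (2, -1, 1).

(2, -4, 16)

∂f/∂x = -2*y*z + 6*z^2 - 6*z
∂f/∂y = -2*x*z
∂f/∂z = -2*x*y + 12*x*z - 6*x
∇f = (-2*y*z + 6*z^2 - 6*z, -2*x*z, -2*x*y + 12*x*z - 6*x)
At (2, -1, 1): (2, -4, 16).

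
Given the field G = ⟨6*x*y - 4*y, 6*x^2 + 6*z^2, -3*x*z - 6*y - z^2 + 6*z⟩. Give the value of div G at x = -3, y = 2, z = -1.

29

∂G₁/∂x = 6*y
∂G₂/∂y = 0
∂G₃/∂z = -3*x - 2*z + 6
∇·G = -3*x + 6*y - 2*z + 6
At (-3, 2, -1): 29.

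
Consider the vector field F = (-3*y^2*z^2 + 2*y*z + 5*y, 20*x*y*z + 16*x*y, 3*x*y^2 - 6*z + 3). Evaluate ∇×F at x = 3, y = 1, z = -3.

(-42, 17, 11)

(∇×F)₁ = ∂F₃/∂y − ∂F₂/∂z = -14*x*y
(∇×F)₂ = ∂F₁/∂z − ∂F₃/∂x = -6*y^2*z - 3*y^2 + 2*y
(∇×F)₃ = ∂F₂/∂x − ∂F₁/∂y = 6*y*z^2 + 20*y*z + 16*y - 2*z - 5
∇×F = (-14*x*y, -6*y^2*z - 3*y^2 + 2*y, 6*y*z^2 + 20*y*z + 16*y - 2*z - 5)
At (3, 1, -3): (-42, 17, 11).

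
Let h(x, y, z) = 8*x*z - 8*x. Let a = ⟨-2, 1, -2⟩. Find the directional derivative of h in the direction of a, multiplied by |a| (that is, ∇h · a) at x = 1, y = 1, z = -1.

∂h/∂x = 8*z - 8
∂h/∂y = 0
∂h/∂z = 8*x
∇h at (1, 1, -1) = (-16, 0, 8)
∇h · a = (-16)(-2) + (0)(1) + (8)(-2) = 16

16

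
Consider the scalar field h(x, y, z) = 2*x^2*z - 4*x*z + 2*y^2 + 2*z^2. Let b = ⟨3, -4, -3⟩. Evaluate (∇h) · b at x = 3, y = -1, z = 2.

∂h/∂x = 4*x*z - 4*z
∂h/∂y = 4*y
∂h/∂z = 2*x^2 - 4*x + 4*z
∇h at (3, -1, 2) = (16, -4, 14)
∇h · b = (16)(3) + (-4)(-4) + (14)(-3) = 22

22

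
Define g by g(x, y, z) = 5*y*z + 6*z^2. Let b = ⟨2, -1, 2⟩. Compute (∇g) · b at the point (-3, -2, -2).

-58

∂g/∂x = 0
∂g/∂y = 5*z
∂g/∂z = 5*y + 12*z
∇g at (-3, -2, -2) = (0, -10, -34)
∇g · b = (0)(2) + (-10)(-1) + (-34)(2) = -58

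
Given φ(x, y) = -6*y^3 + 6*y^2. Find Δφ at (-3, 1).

-24

∂²φ/∂x² = 0
∂²φ/∂y² = 12*(-3*y + 1)
∇²φ = -36*y + 12
At (-3, 1): -24.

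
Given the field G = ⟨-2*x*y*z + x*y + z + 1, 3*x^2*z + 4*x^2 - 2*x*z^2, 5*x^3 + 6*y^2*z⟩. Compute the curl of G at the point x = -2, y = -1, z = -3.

(48, -63, 16)

(∇×G)₁ = ∂G₃/∂y − ∂G₂/∂z = -3*x^2 + 4*x*z + 12*y*z
(∇×G)₂ = ∂G₁/∂z − ∂G₃/∂x = -15*x^2 - 2*x*y + 1
(∇×G)₃ = ∂G₂/∂x − ∂G₁/∂y = 8*x*z + 7*x - 2*z^2
∇×G = (-3*x^2 + 4*x*z + 12*y*z, -15*x^2 - 2*x*y + 1, 8*x*z + 7*x - 2*z^2)
At (-2, -1, -3): (48, -63, 16).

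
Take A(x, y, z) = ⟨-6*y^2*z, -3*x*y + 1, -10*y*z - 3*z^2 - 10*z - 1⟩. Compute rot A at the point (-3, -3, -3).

(∇×A)₁ = ∂A₃/∂y − ∂A₂/∂z = -10*z
(∇×A)₂ = ∂A₁/∂z − ∂A₃/∂x = -6*y^2
(∇×A)₃ = ∂A₂/∂x − ∂A₁/∂y = 12*y*z - 3*y
∇×A = (-10*z, -6*y^2, 12*y*z - 3*y)
At (-3, -3, -3): (30, -54, 117).

(30, -54, 117)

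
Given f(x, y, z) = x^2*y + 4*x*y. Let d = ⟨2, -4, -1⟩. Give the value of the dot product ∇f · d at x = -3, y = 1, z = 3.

∂f/∂x = 2*x*y + 4*y
∂f/∂y = x^2 + 4*x
∂f/∂z = 0
∇f at (-3, 1, 3) = (-2, -3, 0)
∇f · d = (-2)(2) + (-3)(-4) + (0)(-1) = 8

8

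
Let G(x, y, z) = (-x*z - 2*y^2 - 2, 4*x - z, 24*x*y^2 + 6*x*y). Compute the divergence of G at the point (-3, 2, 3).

-3

∂G₁/∂x = -z
∂G₂/∂y = 0
∂G₃/∂z = 0
∇·G = -z
At (-3, 2, 3): -3.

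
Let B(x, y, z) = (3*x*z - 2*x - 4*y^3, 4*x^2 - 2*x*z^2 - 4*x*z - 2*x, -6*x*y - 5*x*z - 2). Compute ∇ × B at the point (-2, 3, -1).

(∇×B)₁ = ∂B₃/∂y − ∂B₂/∂z = 4*x*z - 2*x
(∇×B)₂ = ∂B₁/∂z − ∂B₃/∂x = 3*x + 6*y + 5*z
(∇×B)₃ = ∂B₂/∂x − ∂B₁/∂y = 8*x + 12*y^2 - 2*z^2 - 4*z - 2
∇×B = (4*x*z - 2*x, 3*x + 6*y + 5*z, 8*x + 12*y^2 - 2*z^2 - 4*z - 2)
At (-2, 3, -1): (12, 7, 92).

(12, 7, 92)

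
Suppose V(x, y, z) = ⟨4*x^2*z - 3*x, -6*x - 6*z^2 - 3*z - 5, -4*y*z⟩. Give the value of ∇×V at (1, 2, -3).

(∇×V)₁ = ∂V₃/∂y − ∂V₂/∂z = 8*z + 3
(∇×V)₂ = ∂V₁/∂z − ∂V₃/∂x = 4*x^2
(∇×V)₃ = ∂V₂/∂x − ∂V₁/∂y = -6
∇×V = (8*z + 3, 4*x^2, -6)
At (1, 2, -3): (-21, 4, -6).

(-21, 4, -6)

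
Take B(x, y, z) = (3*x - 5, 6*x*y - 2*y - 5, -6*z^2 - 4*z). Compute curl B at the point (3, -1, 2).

(∇×B)₁ = ∂B₃/∂y − ∂B₂/∂z = 0
(∇×B)₂ = ∂B₁/∂z − ∂B₃/∂x = 0
(∇×B)₃ = ∂B₂/∂x − ∂B₁/∂y = 6*y
∇×B = (0, 0, 6*y)
At (3, -1, 2): (0, 0, -6).

(0, 0, -6)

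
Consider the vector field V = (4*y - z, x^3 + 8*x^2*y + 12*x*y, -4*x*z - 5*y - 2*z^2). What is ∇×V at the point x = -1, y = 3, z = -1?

(-5, -5, -13)

(∇×V)₁ = ∂V₃/∂y − ∂V₂/∂z = -5
(∇×V)₂ = ∂V₁/∂z − ∂V₃/∂x = 4*z - 1
(∇×V)₃ = ∂V₂/∂x − ∂V₁/∂y = 3*x^2 + 16*x*y + 12*y - 4
∇×V = (-5, 4*z - 1, 3*x^2 + 16*x*y + 12*y - 4)
At (-1, 3, -1): (-5, -5, -13).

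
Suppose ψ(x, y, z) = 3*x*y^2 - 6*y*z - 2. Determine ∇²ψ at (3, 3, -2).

∂²ψ/∂x² = 0
∂²ψ/∂y² = 6*x
∂²ψ/∂z² = 0
∇²ψ = 6*x
At (3, 3, -2): 18.

18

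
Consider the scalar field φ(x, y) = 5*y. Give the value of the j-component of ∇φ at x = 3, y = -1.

(∇φ)_2 = ∂φ/∂y = 5
At (3, -1): 5.

5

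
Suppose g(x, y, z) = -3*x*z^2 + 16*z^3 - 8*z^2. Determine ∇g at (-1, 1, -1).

∂g/∂x = -3*z^2
∂g/∂y = 0
∂g/∂z = -6*x*z + 48*z^2 - 16*z
∇g = (-3*z^2, 0, -6*x*z + 48*z^2 - 16*z)
At (-1, 1, -1): (-3, 0, 58).

(-3, 0, 58)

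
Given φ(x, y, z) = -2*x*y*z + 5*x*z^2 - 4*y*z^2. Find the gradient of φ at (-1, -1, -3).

∂φ/∂x = -2*y*z + 5*z^2
∂φ/∂y = -2*x*z - 4*z^2
∂φ/∂z = -2*x*y + 10*x*z - 8*y*z
∇φ = (-2*y*z + 5*z^2, -2*x*z - 4*z^2, -2*x*y + 10*x*z - 8*y*z)
At (-1, -1, -3): (39, -42, 4).

(39, -42, 4)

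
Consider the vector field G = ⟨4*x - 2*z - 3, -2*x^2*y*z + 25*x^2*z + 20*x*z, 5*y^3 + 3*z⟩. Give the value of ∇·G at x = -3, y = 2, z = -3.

61

∂G₁/∂x = 4
∂G₂/∂y = -2*x^2*z
∂G₃/∂z = 3
∇·G = -2*x^2*z + 7
At (-3, 2, -3): 61.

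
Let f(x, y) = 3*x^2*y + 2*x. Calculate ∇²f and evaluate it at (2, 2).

12

∂²f/∂x² = 6*y
∂²f/∂y² = 0
∇²f = 6*y
At (2, 2): 12.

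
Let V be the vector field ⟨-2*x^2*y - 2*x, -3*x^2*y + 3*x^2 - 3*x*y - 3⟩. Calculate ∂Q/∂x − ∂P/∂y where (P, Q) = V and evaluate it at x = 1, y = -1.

17

∂V₂/∂x = -6*x*y + 6*x - 3*y
∂V₁/∂y = -2*x^2
Scalar curl = 2*x^2 - 6*x*y + 6*x - 3*y
At (1, -1): 17.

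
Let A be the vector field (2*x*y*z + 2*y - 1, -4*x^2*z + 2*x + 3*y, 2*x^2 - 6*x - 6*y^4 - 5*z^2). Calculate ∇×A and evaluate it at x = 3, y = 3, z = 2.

(∇×A)₁ = ∂A₃/∂y − ∂A₂/∂z = 4*x^2 - 24*y^3
(∇×A)₂ = ∂A₁/∂z − ∂A₃/∂x = 2*x*y - 4*x + 6
(∇×A)₃ = ∂A₂/∂x − ∂A₁/∂y = -10*x*z
∇×A = (4*x^2 - 24*y^3, 2*x*y - 4*x + 6, -10*x*z)
At (3, 3, 2): (-612, 12, -60).

(-612, 12, -60)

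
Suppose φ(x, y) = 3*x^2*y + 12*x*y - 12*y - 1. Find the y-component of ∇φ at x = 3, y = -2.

51

(∇φ)_2 = ∂φ/∂y = 3*x^2 + 12*x - 12
At (3, -2): 51.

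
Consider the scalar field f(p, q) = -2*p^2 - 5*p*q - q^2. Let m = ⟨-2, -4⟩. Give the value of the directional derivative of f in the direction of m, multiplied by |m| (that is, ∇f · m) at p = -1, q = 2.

8

∂f/∂p = -4*p - 5*q
∂f/∂q = -5*p - 2*q
∇f at (-1, 2) = (-6, 1)
∇f · m = (-6)(-2) + (1)(-4) = 8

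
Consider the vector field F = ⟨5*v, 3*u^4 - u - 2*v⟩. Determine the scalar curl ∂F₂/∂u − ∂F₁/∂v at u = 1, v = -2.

6

∂F₂/∂u = 12*u^3 - 1
∂F₁/∂v = 5
Scalar curl = 12*u^3 - 6
At (1, -2): 6.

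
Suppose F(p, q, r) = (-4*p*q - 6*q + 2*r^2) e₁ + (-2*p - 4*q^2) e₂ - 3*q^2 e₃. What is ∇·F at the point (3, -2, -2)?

∂F₁/∂p = -4*q
∂F₂/∂q = -8*q
∂F₃/∂r = 0
∇·F = -12*q
At (3, -2, -2): 24.

24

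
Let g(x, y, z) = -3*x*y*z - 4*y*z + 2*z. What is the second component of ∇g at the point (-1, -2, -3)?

3

(∇g)_2 = ∂g/∂y = -3*x*z - 4*z
At (-1, -2, -3): 3.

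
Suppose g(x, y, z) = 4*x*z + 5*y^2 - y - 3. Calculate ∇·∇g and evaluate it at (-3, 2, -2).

10

∂²g/∂x² = 0
∂²g/∂y² = 10
∂²g/∂z² = 0
∇²g = 10
At (-3, 2, -2): 10.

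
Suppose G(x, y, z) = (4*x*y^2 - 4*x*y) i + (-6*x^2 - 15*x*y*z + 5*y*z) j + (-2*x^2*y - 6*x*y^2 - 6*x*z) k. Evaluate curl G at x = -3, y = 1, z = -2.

(∇×G)₁ = ∂G₃/∂y − ∂G₂/∂z = -2*x^2 + 3*x*y - 5*y
(∇×G)₂ = ∂G₁/∂z − ∂G₃/∂x = 4*x*y + 6*y^2 + 6*z
(∇×G)₃ = ∂G₂/∂x − ∂G₁/∂y = -8*x*y - 8*x - 15*y*z
∇×G = (-2*x^2 + 3*x*y - 5*y, 4*x*y + 6*y^2 + 6*z, -8*x*y - 8*x - 15*y*z)
At (-3, 1, -2): (-32, -18, 78).

(-32, -18, 78)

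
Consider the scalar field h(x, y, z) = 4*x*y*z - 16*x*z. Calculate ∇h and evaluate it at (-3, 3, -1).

(4, 12, 12)

∂h/∂x = 4*y*z - 16*z
∂h/∂y = 4*x*z
∂h/∂z = 4*x*y - 16*x
∇h = (4*y*z - 16*z, 4*x*z, 4*x*y - 16*x)
At (-3, 3, -1): (4, 12, 12).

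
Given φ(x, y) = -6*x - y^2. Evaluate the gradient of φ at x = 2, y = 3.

∂φ/∂x = -6
∂φ/∂y = -2*y
∇φ = (-6, -2*y)
At (2, 3): (-6, -6).

(-6, -6)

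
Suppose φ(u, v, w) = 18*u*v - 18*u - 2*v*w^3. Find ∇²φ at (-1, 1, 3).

-36

∂²φ/∂u² = 0
∂²φ/∂v² = 0
∂²φ/∂w² = -12*v*w
∇²φ = -12*v*w
At (-1, 1, 3): -36.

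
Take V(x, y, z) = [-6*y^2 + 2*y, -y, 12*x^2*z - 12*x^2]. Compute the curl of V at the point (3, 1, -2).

(∇×V)₁ = ∂V₃/∂y − ∂V₂/∂z = 0
(∇×V)₂ = ∂V₁/∂z − ∂V₃/∂x = -24*x*z + 24*x
(∇×V)₃ = ∂V₂/∂x − ∂V₁/∂y = 12*y - 2
∇×V = (0, -24*x*z + 24*x, 12*y - 2)
At (3, 1, -2): (0, 216, 10).

(0, 216, 10)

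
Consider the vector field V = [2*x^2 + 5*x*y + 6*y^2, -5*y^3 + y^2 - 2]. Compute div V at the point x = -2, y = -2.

-82

∂V₁/∂x = 4*x + 5*y
∂V₂/∂y = -15*y^2 + 2*y
∇·V = 4*x - 15*y^2 + 7*y
At (-2, -2): -82.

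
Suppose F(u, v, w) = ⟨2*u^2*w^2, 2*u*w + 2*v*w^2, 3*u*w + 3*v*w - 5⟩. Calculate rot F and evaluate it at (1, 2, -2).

(∇×F)₁ = ∂F₃/∂v − ∂F₂/∂w = -2*u - 4*v*w + 3*w
(∇×F)₂ = ∂F₁/∂w − ∂F₃/∂u = 4*u^2*w - 3*w
(∇×F)₃ = ∂F₂/∂u − ∂F₁/∂v = 2*w
∇×F = (-2*u - 4*v*w + 3*w, 4*u^2*w - 3*w, 2*w)
At (1, 2, -2): (8, -2, -4).

(8, -2, -4)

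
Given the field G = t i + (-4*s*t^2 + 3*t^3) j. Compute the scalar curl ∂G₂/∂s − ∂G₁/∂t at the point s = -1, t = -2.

-17

∂G₂/∂s = -4*t^2
∂G₁/∂t = 1
Scalar curl = -4*t^2 - 1
At (-1, -2): -17.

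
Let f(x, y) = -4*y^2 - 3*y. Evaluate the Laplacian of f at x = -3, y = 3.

-8

∂²f/∂x² = 0
∂²f/∂y² = -8
∇²f = -8
At (-3, 3): -8.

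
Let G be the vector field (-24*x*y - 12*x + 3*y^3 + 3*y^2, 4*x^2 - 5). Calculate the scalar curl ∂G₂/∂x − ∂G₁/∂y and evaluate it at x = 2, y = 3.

∂G₂/∂x = 8*x
∂G₁/∂y = -24*x + 9*y^2 + 6*y
Scalar curl = 32*x - 9*y^2 - 6*y
At (2, 3): -35.

-35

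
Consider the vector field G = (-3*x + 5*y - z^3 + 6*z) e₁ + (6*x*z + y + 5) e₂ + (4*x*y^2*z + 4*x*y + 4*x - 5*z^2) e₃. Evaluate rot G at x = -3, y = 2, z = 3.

(-138, -81, 13)

(∇×G)₁ = ∂G₃/∂y − ∂G₂/∂z = 8*x*y*z - 2*x
(∇×G)₂ = ∂G₁/∂z − ∂G₃/∂x = -4*y^2*z - 4*y - 3*z^2 + 2
(∇×G)₃ = ∂G₂/∂x − ∂G₁/∂y = 6*z - 5
∇×G = (8*x*y*z - 2*x, -4*y^2*z - 4*y - 3*z^2 + 2, 6*z - 5)
At (-3, 2, 3): (-138, -81, 13).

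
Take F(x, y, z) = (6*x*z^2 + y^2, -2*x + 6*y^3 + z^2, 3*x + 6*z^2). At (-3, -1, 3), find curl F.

(-6, -111, 0)

(∇×F)₁ = ∂F₃/∂y − ∂F₂/∂z = -2*z
(∇×F)₂ = ∂F₁/∂z − ∂F₃/∂x = 12*x*z - 3
(∇×F)₃ = ∂F₂/∂x − ∂F₁/∂y = -2*y - 2
∇×F = (-2*z, 12*x*z - 3, -2*y - 2)
At (-3, -1, 3): (-6, -111, 0).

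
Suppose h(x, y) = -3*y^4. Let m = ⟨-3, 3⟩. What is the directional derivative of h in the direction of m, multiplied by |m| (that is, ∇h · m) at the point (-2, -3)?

972

∂h/∂x = 0
∂h/∂y = -12*y^3
∇h at (-2, -3) = (0, 324)
∇h · m = (0)(-3) + (324)(3) = 972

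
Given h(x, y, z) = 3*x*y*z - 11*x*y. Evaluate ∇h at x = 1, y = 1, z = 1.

∂h/∂x = 3*y*z - 11*y
∂h/∂y = 3*x*z - 11*x
∂h/∂z = 3*x*y
∇h = (3*y*z - 11*y, 3*x*z - 11*x, 3*x*y)
At (1, 1, 1): (-8, -8, 3).

(-8, -8, 3)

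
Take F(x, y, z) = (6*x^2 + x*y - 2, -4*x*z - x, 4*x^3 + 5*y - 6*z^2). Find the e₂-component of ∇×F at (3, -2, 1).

(∇×F)_2 = ∂F₁/∂z − ∂F₃/∂x
= 0 − (12*x^2)
= -12*x^2
At (3, -2, 1): -108.

-108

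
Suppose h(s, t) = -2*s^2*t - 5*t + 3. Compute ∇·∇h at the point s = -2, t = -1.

∂²h/∂s² = -4*t
∂²h/∂t² = 0
∇²h = -4*t
At (-2, -1): 4.

4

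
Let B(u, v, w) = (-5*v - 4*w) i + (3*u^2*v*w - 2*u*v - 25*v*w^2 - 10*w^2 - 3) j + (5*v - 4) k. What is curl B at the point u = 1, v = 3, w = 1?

(166, -4, 17)

(∇×B)₁ = ∂B₃/∂v − ∂B₂/∂w = -3*u^2*v + 50*v*w + 20*w + 5
(∇×B)₂ = ∂B₁/∂w − ∂B₃/∂u = -4
(∇×B)₃ = ∂B₂/∂u − ∂B₁/∂v = 6*u*v*w - 2*v + 5
∇×B = (-3*u^2*v + 50*v*w + 20*w + 5, -4, 6*u*v*w - 2*v + 5)
At (1, 3, 1): (166, -4, 17).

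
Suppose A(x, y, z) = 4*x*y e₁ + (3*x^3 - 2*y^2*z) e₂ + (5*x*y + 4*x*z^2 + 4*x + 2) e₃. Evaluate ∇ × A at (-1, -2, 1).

(3, 2, 13)

(∇×A)₁ = ∂A₃/∂y − ∂A₂/∂z = 5*x + 2*y^2
(∇×A)₂ = ∂A₁/∂z − ∂A₃/∂x = -5*y - 4*z^2 - 4
(∇×A)₃ = ∂A₂/∂x − ∂A₁/∂y = 9*x^2 - 4*x
∇×A = (5*x + 2*y^2, -5*y - 4*z^2 - 4, 9*x^2 - 4*x)
At (-1, -2, 1): (3, 2, 13).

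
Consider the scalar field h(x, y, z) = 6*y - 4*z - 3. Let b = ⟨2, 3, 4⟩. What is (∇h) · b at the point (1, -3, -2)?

∂h/∂x = 0
∂h/∂y = 6
∂h/∂z = -4
∇h at (1, -3, -2) = (0, 6, -4)
∇h · b = (0)(2) + (6)(3) + (-4)(4) = 2

2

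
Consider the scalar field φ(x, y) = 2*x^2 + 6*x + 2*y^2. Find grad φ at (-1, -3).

(2, -12)

∂φ/∂x = 4*x + 6
∂φ/∂y = 4*y
∇φ = (4*x + 6, 4*y)
At (-1, -3): (2, -12).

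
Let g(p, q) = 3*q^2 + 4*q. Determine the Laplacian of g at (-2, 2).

∂²g/∂p² = 0
∂²g/∂q² = 6
∇²g = 6
At (-2, 2): 6.

6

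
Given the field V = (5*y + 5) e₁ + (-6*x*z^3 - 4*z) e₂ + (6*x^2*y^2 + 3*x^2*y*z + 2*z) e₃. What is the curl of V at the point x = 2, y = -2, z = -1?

(∇×V)₁ = ∂V₃/∂y − ∂V₂/∂z = 12*x^2*y + 3*x^2*z + 18*x*z^2 + 4
(∇×V)₂ = ∂V₁/∂z − ∂V₃/∂x = -12*x*y^2 - 6*x*y*z
(∇×V)₃ = ∂V₂/∂x − ∂V₁/∂y = -6*z^3 - 5
∇×V = (12*x^2*y + 3*x^2*z + 18*x*z^2 + 4, -12*x*y^2 - 6*x*y*z, -6*z^3 - 5)
At (2, -2, -1): (-68, -120, 1).

(-68, -120, 1)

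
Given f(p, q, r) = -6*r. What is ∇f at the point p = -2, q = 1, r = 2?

(0, 0, -6)

∂f/∂p = 0
∂f/∂q = 0
∂f/∂r = -6
∇f = (0, 0, -6)
At (-2, 1, 2): (0, 0, -6).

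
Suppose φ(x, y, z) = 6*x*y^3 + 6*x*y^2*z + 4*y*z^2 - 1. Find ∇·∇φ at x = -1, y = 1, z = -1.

∂²φ/∂x² = 0
∂²φ/∂y² = 12*x*(3*y + z)
∂²φ/∂z² = 8*y
∇²φ = 36*x*y + 12*x*z + 8*y
At (-1, 1, -1): -16.

-16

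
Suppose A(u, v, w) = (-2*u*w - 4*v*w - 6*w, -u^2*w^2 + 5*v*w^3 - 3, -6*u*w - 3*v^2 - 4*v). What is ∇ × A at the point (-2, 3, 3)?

(∇×A)₁ = ∂A₃/∂v − ∂A₂/∂w = 2*u^2*w - 15*v*w^2 - 6*v - 4
(∇×A)₂ = ∂A₁/∂w − ∂A₃/∂u = -2*u - 4*v + 6*w - 6
(∇×A)₃ = ∂A₂/∂u − ∂A₁/∂v = -2*u*w^2 + 4*w
∇×A = (2*u^2*w - 15*v*w^2 - 6*v - 4, -2*u - 4*v + 6*w - 6, -2*u*w^2 + 4*w)
At (-2, 3, 3): (-403, 4, 48).

(-403, 4, 48)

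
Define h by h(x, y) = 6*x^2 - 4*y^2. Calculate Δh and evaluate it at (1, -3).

4

∂²h/∂x² = 12
∂²h/∂y² = -8
∇²h = 4
At (1, -3): 4.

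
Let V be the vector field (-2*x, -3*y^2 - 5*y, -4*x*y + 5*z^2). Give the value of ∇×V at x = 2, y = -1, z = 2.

(∇×V)₁ = ∂V₃/∂y − ∂V₂/∂z = -4*x
(∇×V)₂ = ∂V₁/∂z − ∂V₃/∂x = 4*y
(∇×V)₃ = ∂V₂/∂x − ∂V₁/∂y = 0
∇×V = (-4*x, 4*y, 0)
At (2, -1, 2): (-8, -4, 0).

(-8, -4, 0)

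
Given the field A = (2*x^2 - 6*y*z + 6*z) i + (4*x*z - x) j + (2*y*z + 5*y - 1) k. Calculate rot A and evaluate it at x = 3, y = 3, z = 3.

(∇×A)₁ = ∂A₃/∂y − ∂A₂/∂z = -4*x + 2*z + 5
(∇×A)₂ = ∂A₁/∂z − ∂A₃/∂x = -6*y + 6
(∇×A)₃ = ∂A₂/∂x − ∂A₁/∂y = 10*z - 1
∇×A = (-4*x + 2*z + 5, -6*y + 6, 10*z - 1)
At (3, 3, 3): (-1, -12, 29).

(-1, -12, 29)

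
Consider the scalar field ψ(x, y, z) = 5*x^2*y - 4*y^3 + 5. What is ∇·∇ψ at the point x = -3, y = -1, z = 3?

∂²ψ/∂x² = 10*y
∂²ψ/∂y² = -24*y
∂²ψ/∂z² = 0
∇²ψ = -14*y
At (-3, -1, 3): 14.

14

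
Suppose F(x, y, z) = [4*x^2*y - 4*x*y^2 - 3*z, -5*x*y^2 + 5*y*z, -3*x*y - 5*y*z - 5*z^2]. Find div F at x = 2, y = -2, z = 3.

∂F₁/∂x = 8*x*y - 4*y^2
∂F₂/∂y = -10*x*y + 5*z
∂F₃/∂z = -5*y - 10*z
∇·F = -2*x*y - 4*y^2 - 5*y - 5*z
At (2, -2, 3): -13.

-13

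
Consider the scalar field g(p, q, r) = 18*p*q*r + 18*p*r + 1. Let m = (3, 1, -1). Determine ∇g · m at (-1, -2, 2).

-162

∂g/∂p = 18*q*r + 18*r
∂g/∂q = 18*p*r
∂g/∂r = 18*p*q + 18*p
∇g at (-1, -2, 2) = (-36, -36, 18)
∇g · m = (-36)(3) + (-36)(1) + (18)(-1) = -162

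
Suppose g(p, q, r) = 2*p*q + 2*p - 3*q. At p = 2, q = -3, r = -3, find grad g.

(-4, 1, 0)

∂g/∂p = 2*q + 2
∂g/∂q = 2*p - 3
∂g/∂r = 0
∇g = (2*q + 2, 2*p - 3, 0)
At (2, -3, -3): (-4, 1, 0).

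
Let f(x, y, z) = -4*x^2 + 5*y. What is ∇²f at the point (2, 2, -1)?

∂²f/∂x² = -8
∂²f/∂y² = 0
∂²f/∂z² = 0
∇²f = -8
At (2, 2, -1): -8.

-8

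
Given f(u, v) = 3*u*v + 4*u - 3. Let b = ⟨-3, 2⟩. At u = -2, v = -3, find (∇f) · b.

∂f/∂u = 3*v + 4
∂f/∂v = 3*u
∇f at (-2, -3) = (-5, -6)
∇f · b = (-5)(-3) + (-6)(2) = 3

3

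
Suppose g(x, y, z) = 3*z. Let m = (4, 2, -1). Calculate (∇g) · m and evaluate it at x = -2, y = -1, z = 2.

∂g/∂x = 0
∂g/∂y = 0
∂g/∂z = 3
∇g at (-2, -1, 2) = (0, 0, 3)
∇g · m = (0)(4) + (0)(2) + (3)(-1) = -3

-3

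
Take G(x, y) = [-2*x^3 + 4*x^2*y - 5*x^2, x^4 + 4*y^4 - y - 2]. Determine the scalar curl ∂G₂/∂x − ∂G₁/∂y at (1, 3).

0

∂G₂/∂x = 4*x^3
∂G₁/∂y = 4*x^2
Scalar curl = 4*x^3 - 4*x^2
At (1, 3): 0.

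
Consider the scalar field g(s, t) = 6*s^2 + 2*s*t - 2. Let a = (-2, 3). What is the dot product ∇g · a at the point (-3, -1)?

58

∂g/∂s = 12*s + 2*t
∂g/∂t = 2*s
∇g at (-3, -1) = (-38, -6)
∇g · a = (-38)(-2) + (-6)(3) = 58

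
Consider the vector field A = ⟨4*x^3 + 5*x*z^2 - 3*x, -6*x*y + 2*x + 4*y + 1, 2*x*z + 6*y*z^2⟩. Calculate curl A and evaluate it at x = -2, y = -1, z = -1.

(6, 22, 8)

(∇×A)₁ = ∂A₃/∂y − ∂A₂/∂z = 6*z^2
(∇×A)₂ = ∂A₁/∂z − ∂A₃/∂x = 10*x*z - 2*z
(∇×A)₃ = ∂A₂/∂x − ∂A₁/∂y = -6*y + 2
∇×A = (6*z^2, 10*x*z - 2*z, -6*y + 2)
At (-2, -1, -1): (6, 22, 8).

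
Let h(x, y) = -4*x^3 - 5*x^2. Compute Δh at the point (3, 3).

∂²h/∂x² = -2*(12*x + 5)
∂²h/∂y² = 0
∇²h = -24*x - 10
At (3, 3): -82.

-82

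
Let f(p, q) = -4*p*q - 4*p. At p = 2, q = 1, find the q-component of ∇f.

-8

(∇f)_2 = ∂f/∂q = -4*p
At (2, 1): -8.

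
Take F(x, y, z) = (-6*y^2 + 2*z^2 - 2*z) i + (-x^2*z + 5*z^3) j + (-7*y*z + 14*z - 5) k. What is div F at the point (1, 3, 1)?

-7

∂F₁/∂x = 0
∂F₂/∂y = 0
∂F₃/∂z = -7*y + 14
∇·F = -7*y + 14
At (1, 3, 1): -7.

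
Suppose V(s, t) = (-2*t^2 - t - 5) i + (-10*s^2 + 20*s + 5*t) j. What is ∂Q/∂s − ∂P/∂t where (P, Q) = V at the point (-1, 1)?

∂V₂/∂s = -20*s + 20
∂V₁/∂t = -4*t - 1
Scalar curl = -20*s + 4*t + 21
At (-1, 1): 45.

45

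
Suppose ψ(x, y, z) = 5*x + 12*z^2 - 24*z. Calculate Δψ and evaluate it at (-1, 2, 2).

24

∂²ψ/∂x² = 0
∂²ψ/∂y² = 0
∂²ψ/∂z² = 24
∇²ψ = 24
At (-1, 2, 2): 24.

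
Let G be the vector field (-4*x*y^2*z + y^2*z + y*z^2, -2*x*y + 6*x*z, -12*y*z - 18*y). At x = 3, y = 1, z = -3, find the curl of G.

(0, -17, -95)

(∇×G)₁ = ∂G₃/∂y − ∂G₂/∂z = -6*x - 12*z - 18
(∇×G)₂ = ∂G₁/∂z − ∂G₃/∂x = -4*x*y^2 + y^2 + 2*y*z
(∇×G)₃ = ∂G₂/∂x − ∂G₁/∂y = 8*x*y*z - 2*y*z - 2*y - z^2 + 6*z
∇×G = (-6*x - 12*z - 18, -4*x*y^2 + y^2 + 2*y*z, 8*x*y*z - 2*y*z - 2*y - z^2 + 6*z)
At (3, 1, -3): (0, -17, -95).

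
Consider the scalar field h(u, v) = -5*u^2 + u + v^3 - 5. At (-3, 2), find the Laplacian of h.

∂²h/∂u² = -10
∂²h/∂v² = 6*v
∇²h = 6*v - 10
At (-3, 2): 2.

2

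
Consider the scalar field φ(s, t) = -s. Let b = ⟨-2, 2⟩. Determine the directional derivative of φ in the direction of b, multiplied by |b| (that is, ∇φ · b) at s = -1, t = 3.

∂φ/∂s = -1
∂φ/∂t = 0
∇φ at (-1, 3) = (-1, 0)
∇φ · b = (-1)(-2) + (0)(2) = 2

2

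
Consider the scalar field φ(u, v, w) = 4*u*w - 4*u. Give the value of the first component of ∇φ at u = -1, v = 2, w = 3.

(∇φ)_1 = ∂φ/∂u = 4*w - 4
At (-1, 2, 3): 8.

8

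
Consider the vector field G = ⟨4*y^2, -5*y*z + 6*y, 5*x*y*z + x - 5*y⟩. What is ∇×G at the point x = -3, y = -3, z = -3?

(25, -46, 24)

(∇×G)₁ = ∂G₃/∂y − ∂G₂/∂z = 5*x*z + 5*y - 5
(∇×G)₂ = ∂G₁/∂z − ∂G₃/∂x = -5*y*z - 1
(∇×G)₃ = ∂G₂/∂x − ∂G₁/∂y = -8*y
∇×G = (5*x*z + 5*y - 5, -5*y*z - 1, -8*y)
At (-3, -3, -3): (25, -46, 24).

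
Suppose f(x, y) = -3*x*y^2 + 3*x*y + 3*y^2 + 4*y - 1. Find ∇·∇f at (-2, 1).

18

∂²f/∂x² = 0
∂²f/∂y² = 6*(-x + 1)
∇²f = -6*x + 6
At (-2, 1): 18.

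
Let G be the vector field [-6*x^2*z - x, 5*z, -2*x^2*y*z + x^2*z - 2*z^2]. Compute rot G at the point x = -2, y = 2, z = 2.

(-21, -48, 0)

(∇×G)₁ = ∂G₃/∂y − ∂G₂/∂z = -2*x^2*z - 5
(∇×G)₂ = ∂G₁/∂z − ∂G₃/∂x = -6*x^2 + 4*x*y*z - 2*x*z
(∇×G)₃ = ∂G₂/∂x − ∂G₁/∂y = 0
∇×G = (-2*x^2*z - 5, -6*x^2 + 4*x*y*z - 2*x*z, 0)
At (-2, 2, 2): (-21, -48, 0).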